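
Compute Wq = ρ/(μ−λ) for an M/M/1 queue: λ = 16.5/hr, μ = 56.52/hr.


ρ = 16.5/56.52 = 0.2919
Wq = ρ/(μ−λ) = 0.2919/(56.52 − 16.5) = 0.2919/40.02 = 0.007295 hr

Final: 0.007295 hr


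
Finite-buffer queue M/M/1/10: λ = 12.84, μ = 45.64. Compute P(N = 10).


ρ = λ/μ = 12.84/45.64 = 0.2813
P_K = (1−ρ)ρ^K/(1−ρ^(K+1)) = (0.7187·0.000003106)/(1 − 0.0000008738)
= 0.000002232/0.999999 = 0.000002232

Final: 0.000002232


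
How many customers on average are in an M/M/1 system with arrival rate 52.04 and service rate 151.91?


ρ = λ/μ = 52.04/151.91 = 0.3426
L = ρ/(1−ρ) = 0.3426/(1 − 0.3426) = 0.3426/0.6574 = 0.5211

Final: 0.5211


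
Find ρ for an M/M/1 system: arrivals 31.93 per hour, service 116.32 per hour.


ρ = λ/μ = 31.93/116.32 = 0.2745

Final: 0.2745


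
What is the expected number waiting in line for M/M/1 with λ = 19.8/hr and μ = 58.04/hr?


ρ = 19.8/58.04 = 0.3411
Lq = ρ²/(1−ρ) = 0.1164/0.6589 = 0.1766

Final: 0.1766


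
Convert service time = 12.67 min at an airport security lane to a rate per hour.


μ = 1/(service time) in consistent units.
1 hour = 60 min, so μ = 60/12.67 = 4.7356 per hour

Final: 4.7356 /hr


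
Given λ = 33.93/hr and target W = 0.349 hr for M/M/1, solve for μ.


W = 1/(μ−λ) ⇒ μ − λ = 1/W = 1/0.349 = 2.8653
μ = λ + 1/W = 33.93 + 2.8653 = 36.7953 per hr

Final: 36.7953 /hr


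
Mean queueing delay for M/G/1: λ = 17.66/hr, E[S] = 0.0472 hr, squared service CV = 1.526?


ρ = λ·E[S] = 17.66·0.0472 = 0.8336
E[S²] = E[S]²(1+C_s²) = 0.0472²·(1+1.526) = 0.005628
Wq = λ·E[S²]/(2(1−ρ)) = 17.66·0.005628/(2·0.1664) = 0.29854 hr

Final: 0.29854 hr


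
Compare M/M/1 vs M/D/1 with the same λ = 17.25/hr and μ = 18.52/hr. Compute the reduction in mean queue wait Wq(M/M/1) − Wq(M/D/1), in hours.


ρ = 17.25/18.52 = 0.9314
Wq(M/M/1) = ρ/(μ−λ) = 0.9314/1.27 = 0.73341 hr
Wq(M/D/1) = ρ/(2(μ−λ)) = 0.36670 hr
Savings = 0.73341 − 0.36670 = 0.36670 hr

Final: 0.36670 hr


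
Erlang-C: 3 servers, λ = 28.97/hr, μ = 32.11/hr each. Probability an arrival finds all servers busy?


a = λ/μ = 0.9022; ρ = a/3 = 0.3007
P₀ = 0.402537 (from M/M/c formula)
C(c,a) = [a^c/(c!(1−ρ))]·P₀ = [0.73439/(6·0.6993)]·0.402537
= 0.17504·0.402537 = 0.070459

Final: 0.070459


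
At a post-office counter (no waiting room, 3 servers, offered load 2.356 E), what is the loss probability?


B(c,a) = (a^c/c!) / Σ_{k=0}^{c} a^k/k!
a^3/3! = 2.179589
Σ terms (k=0..3): 1.00000 + 2.35600 + 2.77537 + 2.17959 = 8.310957
B = 2.179589/8.310957 = 0.262255

Final: 0.262255


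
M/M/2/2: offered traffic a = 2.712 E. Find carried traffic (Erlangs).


B(2,2.712) = 0.497664 (Erlang-B)
Carried load = a(1 − B) = 2.712·(1 − 0.497664) = 2.712·0.502336 = 1.3623 E

Final: 1.3623 Erlangs


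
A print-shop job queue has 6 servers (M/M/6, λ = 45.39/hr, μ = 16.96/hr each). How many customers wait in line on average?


a = λ/μ = 2.6763; ρ = a/6 = 0.4460
P₀ = 0.068234
Lq = P₀·a^c·ρ / (c!·(1−ρ)²) = 0.068234·367.45656·0.4460/(720·0.30686)
= 0.05062

Final: 0.05062


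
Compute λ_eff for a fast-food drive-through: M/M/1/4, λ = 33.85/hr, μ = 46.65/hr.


ρ = 0.7256; P_K = (1−ρ)ρ^4/(1−ρ^5) = 0.095219
λ_eff = λ(1 − P_K) = 33.85·(1 − 0.095219) = 33.85·0.904781 = 30.6268 /hr

Final: 30.6268 /hr


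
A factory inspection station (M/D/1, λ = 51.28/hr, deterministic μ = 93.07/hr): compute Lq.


ρ = 51.28/93.07 = 0.5510
M/D/1: Lq = ρ²/(2(1−ρ)) = 0.3036/(2·0.4490) = 0.33805

Final: 0.33805


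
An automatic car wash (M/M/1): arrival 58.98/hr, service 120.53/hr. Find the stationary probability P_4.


ρ = 58.98/120.53 = 0.4893
P_n = (1−ρ)·ρ^n = (1 − 0.4893)·0.4893^4 = 0.5107·0.057337 = 0.029280

Final: 0.029280


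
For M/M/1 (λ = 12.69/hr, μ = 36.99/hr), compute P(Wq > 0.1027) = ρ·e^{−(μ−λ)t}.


ρ = 12.69/36.99 = 0.3431
P(Wq > t) = ρ·e^{−(μ−λ)t} = 0.3431·e^{−2.4956}
= 0.3431·0.082446 = 0.028284

Final: 0.028284


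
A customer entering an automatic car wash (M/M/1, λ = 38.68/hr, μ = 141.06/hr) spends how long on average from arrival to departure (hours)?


W = 1/(μ−λ) = 1/(141.06 − 38.68) = 1/102.38 = 0.009768 hr

Final: 0.009768 hr


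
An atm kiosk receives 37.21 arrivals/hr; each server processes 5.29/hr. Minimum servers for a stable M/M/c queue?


Stability requires cμ > λ ⇔ c > λ/μ.
λ/μ = 37.21/5.29 = 7.0340
Minimum integer c = ⌊7.0340⌋ + 1 = 8
Check: 8·5.29 = 42.32 > 37.21, while 7·5.29 = 37.03 ≤ 37.21

Final: 8 servers


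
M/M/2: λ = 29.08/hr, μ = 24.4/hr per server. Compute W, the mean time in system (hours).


a = 1.1918; ρ = 0.5959; P₀ = 0.253210
Lq = P₀·a^c·ρ/(c!(1−ρ)²) = 0.65624
Wq = Lq/λ = 0.65624/29.08 = 0.02257 hr
W = Wq + 1/μ = 0.02257 + 0.04098 = 0.06355 hr

Final: 0.06355 hr


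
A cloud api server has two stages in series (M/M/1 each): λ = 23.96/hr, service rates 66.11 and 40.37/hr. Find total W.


Each node sees arrival rate λ = 23.96/hr (tandem ⇒ throughput preserved).
W₁ = 1/(μ₁−λ) = 1/(66.11−23.96) = 0.02372 hr
W₂ = 1/(μ₂−λ) = 1/(40.37−23.96) = 0.06094 hr
W_total = W₁ + W₂ = 0.02372 + 0.06094 = 0.08466 hr

Final: 0.08466 hr


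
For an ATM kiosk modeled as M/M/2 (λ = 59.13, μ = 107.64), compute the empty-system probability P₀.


a = λ/μ = 59.13/107.64 = 0.5493; ρ = a/c = 0.2747
Σ_{k=0}^{1} a^k/k! (terms k=0..1) = 1.00000 + 0.54933 = 1.54933
Tail: a^2/(2!(1−ρ)) = 0.30176/(2·0.7253) = 0.20802
P₀ = 1/(1.54933 + 0.20802) = 1/1.75735 = 0.569039

Final: 0.569039


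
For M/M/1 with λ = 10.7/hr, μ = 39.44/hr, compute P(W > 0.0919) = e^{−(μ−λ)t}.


W ~ Exponential(μ−λ) for M/M/1.
μ − λ = 39.44 − 10.7 = 28.7400
P(W > t) = e^{−(μ−λ)t} = e^{−2.6412} = 0.071275

Final: 0.071275


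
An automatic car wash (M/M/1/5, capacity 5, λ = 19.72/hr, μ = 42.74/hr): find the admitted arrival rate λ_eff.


ρ = 0.4614; P_K = (1−ρ)ρ^5/(1−ρ^6) = 0.011372
λ_eff = λ(1 − P_K) = 19.72·(1 − 0.011372) = 19.72·0.988628 = 19.4957 /hr

Final: 19.4957 /hr


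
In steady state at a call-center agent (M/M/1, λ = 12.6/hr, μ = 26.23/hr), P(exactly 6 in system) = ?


ρ = 12.6/26.23 = 0.4804
P_n = (1−ρ)·ρ^n = (1 − 0.4804)·0.4804^6 = 0.5196·0.012287 = 0.006385

Final: 0.006385


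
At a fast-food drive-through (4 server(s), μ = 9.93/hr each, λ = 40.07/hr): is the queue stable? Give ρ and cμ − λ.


Total capacity cμ = 4·9.93 = 39.72/hr
ρ = λ/(cμ) = 40.07/39.72 = 1.0088
Stable ⇔ ρ < 1: NO
Spare capacity = cμ − λ = 39.72 − 40.07 = -0.35/hr

Final: ρ = 1.0088; unstable; margin = -0.35/hr


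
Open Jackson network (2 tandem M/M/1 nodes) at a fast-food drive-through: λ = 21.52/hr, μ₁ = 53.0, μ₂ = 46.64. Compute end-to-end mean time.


Each node sees arrival rate λ = 21.52/hr (tandem ⇒ throughput preserved).
W₁ = 1/(μ₁−λ) = 1/(53.0−21.52) = 0.03177 hr
W₂ = 1/(μ₂−λ) = 1/(46.64−21.52) = 0.03981 hr
W_total = W₁ + W₂ = 0.03177 + 0.03981 = 0.07158 hr

Final: 0.07158 hr


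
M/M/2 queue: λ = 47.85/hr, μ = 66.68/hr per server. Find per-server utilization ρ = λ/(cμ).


ρ = λ/(cμ) = 47.85/(2·66.68) = 47.85/133.36 = 0.3588

Final: 0.3588


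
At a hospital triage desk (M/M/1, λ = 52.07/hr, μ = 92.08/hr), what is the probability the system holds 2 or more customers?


ρ = 52.07/92.08 = 0.5655
P(N ≥ n) = ρ^n = 0.5655^2 = 0.319775

Final: 0.319775


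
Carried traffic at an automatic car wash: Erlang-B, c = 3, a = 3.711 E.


B(3,3.711) = 0.423461 (Erlang-B)
Carried load = a(1 − B) = 3.711·(1 − 0.423461) = 3.711·0.576539 = 2.1395 E

Final: 2.1395 Erlangs


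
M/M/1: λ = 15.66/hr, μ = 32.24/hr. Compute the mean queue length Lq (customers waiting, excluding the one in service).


ρ = 15.66/32.24 = 0.4857
Lq = ρ²/(1−ρ) = 0.2359/0.5143 = 0.4588

Final: 0.4588


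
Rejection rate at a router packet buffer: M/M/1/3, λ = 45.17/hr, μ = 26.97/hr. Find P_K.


ρ = λ/μ = 45.17/26.97 = 1.6748
P_K = (1−ρ)ρ^K/(1−ρ^(K+1)) = (-0.6748·4.697940)/(1 − 7.868221)
= -3.170282/-6.868221 = 0.461587

Final: 0.461587


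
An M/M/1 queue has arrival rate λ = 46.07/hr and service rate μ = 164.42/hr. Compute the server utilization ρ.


ρ = λ/μ = 46.07/164.42 = 0.2802

Final: 0.2802


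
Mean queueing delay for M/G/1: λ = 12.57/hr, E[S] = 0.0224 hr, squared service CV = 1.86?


ρ = λ·E[S] = 12.57·0.0224 = 0.2816
E[S²] = E[S]²(1+C_s²) = 0.0224²·(1+1.86) = 0.001435
Wq = λ·E[S²]/(2(1−ρ)) = 12.57·0.001435/(2·0.7184) = 0.01255 hr

Final: 0.01255 hr


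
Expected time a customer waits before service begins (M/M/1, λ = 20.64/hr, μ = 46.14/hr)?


ρ = 20.64/46.14 = 0.4473
Wq = ρ/(μ−λ) = 0.4473/(46.14 − 20.64) = 0.4473/25.50 = 0.01754 hr

Final: 0.01754 hr


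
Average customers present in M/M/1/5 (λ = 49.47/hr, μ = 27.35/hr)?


ρ = 49.47/27.35 = 1.8088
L = ρ[1 − (K+1)ρ^K + Kρ^(K+1)] / [(1−ρ)(1−ρ^(K+1))]
Numerator: 1.8088·(1 − 6·19.360782 + 5·35.019301) = 108.403175
Denominator: (-0.8088)·(-34.019301) = 27.513965
L = 108.403175/27.513965 = 3.9399

Final: 3.9399


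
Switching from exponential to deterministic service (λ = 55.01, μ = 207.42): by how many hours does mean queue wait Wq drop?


ρ = 55.01/207.42 = 0.2652
Wq(M/M/1) = ρ/(μ−λ) = 0.2652/152.41 = 0.001740 hr
Wq(M/D/1) = ρ/(2(μ−λ)) = 0.0008701 hr
Savings = 0.001740 − 0.0008701 = 0.0008701 hr

Final: 0.0008701 hr


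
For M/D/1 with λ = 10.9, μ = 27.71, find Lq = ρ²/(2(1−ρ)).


ρ = 10.9/27.71 = 0.3934
M/D/1: Lq = ρ²/(2(1−ρ)) = 0.1547/(2·0.6066) = 0.12753

Final: 0.12753


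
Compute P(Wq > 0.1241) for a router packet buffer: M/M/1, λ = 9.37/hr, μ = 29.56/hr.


ρ = 9.37/29.56 = 0.3170
P(Wq > t) = ρ·e^{−(μ−λ)t} = 0.3170·e^{−2.5056}
= 0.3170·0.081628 = 0.025875

Final: 0.025875


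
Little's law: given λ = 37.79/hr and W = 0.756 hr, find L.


L = λW = 37.79·0.756 = 28.5692

Final: 28.5692


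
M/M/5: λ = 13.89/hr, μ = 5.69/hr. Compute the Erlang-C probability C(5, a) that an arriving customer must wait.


a = λ/μ = 2.4411; ρ = a/5 = 0.4882
P₀ = 0.085206 (from M/M/c formula)
C(c,a) = [a^c/(c!(1−ρ))]·P₀ = [86.68619/(120·0.5118)]·0.085206
= 1.41153·0.085206 = 0.120270

Final: 0.120270


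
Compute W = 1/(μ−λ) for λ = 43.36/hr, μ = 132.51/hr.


W = 1/(μ−λ) = 1/(132.51 − 43.36) = 1/89.15 = 0.01122 hr

Final: 0.01122 hr


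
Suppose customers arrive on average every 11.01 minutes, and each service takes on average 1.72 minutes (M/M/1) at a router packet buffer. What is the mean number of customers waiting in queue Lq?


λ = 60/11.01 = 5.4496 /hr
μ = 60/1.72 = 34.8837 /hr
ρ = λ/μ = 5.4496/34.8837 = 0.1562
Lq = ρ²/(1−ρ) = 0.02441/0.8438 = 0.02892

Final: 0.02892


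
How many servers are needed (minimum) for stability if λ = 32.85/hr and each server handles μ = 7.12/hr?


Stability requires cμ > λ ⇔ c > λ/μ.
λ/μ = 32.85/7.12 = 4.6138
Minimum integer c = ⌊4.6138⌋ + 1 = 5
Check: 5·7.12 = 35.60 > 32.85, while 4·7.12 = 28.48 ≤ 32.85

Final: 5 servers


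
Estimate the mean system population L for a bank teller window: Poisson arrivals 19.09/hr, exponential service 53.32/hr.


ρ = λ/μ = 19.09/53.32 = 0.3580
L = ρ/(1−ρ) = 0.3580/(1 − 0.3580) = 0.3580/0.6420 = 0.5577

Final: 0.5577


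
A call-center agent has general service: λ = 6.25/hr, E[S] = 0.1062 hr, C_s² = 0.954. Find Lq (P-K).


ρ = λ·E[S] = 6.25·0.1062 = 0.6638
Lq = ρ²(1+C_s²)/(2(1−ρ)) = 0.4406·(1+0.954)/(2·0.3362)
= 0.4406·1.9540/0.6725 = 1.28009

Final: 1.28009


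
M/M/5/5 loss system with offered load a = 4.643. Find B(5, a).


B(c,a) = (a^c/c!) / Σ_{k=0}^{c} a^k/k!
a^5/5! = 17.980931
Σ terms (k=0..5): 1.00000 + 4.64300 + 10.77872 + 16.68187 + 19.36348 + 17.98093 = 70.448012
B = 17.980931/70.448012 = 0.255237

Final: 0.255237


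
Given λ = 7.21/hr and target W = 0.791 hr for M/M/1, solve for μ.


W = 1/(μ−λ) ⇒ μ − λ = 1/W = 1/0.791 = 1.2642
μ = λ + 1/W = 7.21 + 1.2642 = 8.4742 per hr

Final: 8.4742 /hr


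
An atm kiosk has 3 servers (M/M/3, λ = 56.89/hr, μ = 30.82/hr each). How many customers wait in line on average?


a = λ/μ = 1.8459; ρ = a/3 = 0.6153
P₀ = 0.137471
Lq = P₀·a^c·ρ / (c!·(1−ρ)²) = 0.137471·6.28941·0.6153/(6·0.14800)
= 0.59909

Final: 0.59909


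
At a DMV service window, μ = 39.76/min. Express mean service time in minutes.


Mean service time = 1/μ = 1/39.76 minute = 0.02515 minute
In minutes: 0.02515 × 1 = 0.02515 min

Final: 0.02515 min


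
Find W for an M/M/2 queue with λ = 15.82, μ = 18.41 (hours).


a = 0.8593; ρ = 0.4297; P₀ = 0.398936
Lq = P₀·a^c·ρ/(c!(1−ρ)²) = 0.19455
Wq = Lq/λ = 0.19455/15.82 = 0.01230 hr
W = Wq + 1/μ = 0.01230 + 0.05432 = 0.06662 hr

Final: 0.06662 hr


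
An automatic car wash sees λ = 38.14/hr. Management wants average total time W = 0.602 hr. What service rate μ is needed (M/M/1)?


W = 1/(μ−λ) ⇒ μ − λ = 1/W = 1/0.602 = 1.6611
μ = λ + 1/W = 38.14 + 1.6611 = 39.8011 per hr

Final: 39.8011 /hr


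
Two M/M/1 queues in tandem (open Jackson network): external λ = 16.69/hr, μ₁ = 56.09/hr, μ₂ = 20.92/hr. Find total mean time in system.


Each node sees arrival rate λ = 16.69/hr (tandem ⇒ throughput preserved).
W₁ = 1/(μ₁−λ) = 1/(56.09−16.69) = 0.02538 hr
W₂ = 1/(μ₂−λ) = 1/(20.92−16.69) = 0.23641 hr
W_total = W₁ + W₂ = 0.02538 + 0.23641 = 0.26179 hr

Final: 0.26179 hr


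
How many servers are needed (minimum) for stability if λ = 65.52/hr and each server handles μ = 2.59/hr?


Stability requires cμ > λ ⇔ c > λ/μ.
λ/μ = 65.52/2.59 = 25.2973
Minimum integer c = ⌊25.2973⌋ + 1 = 26
Check: 26·2.59 = 67.34 > 65.52, while 25·2.59 = 64.75 ≤ 65.52

Final: 26 servers


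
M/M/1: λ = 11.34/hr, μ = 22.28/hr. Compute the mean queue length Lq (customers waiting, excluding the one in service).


ρ = 11.34/22.28 = 0.5090
Lq = ρ²/(1−ρ) = 0.2591/0.4910 = 0.5276

Final: 0.5276


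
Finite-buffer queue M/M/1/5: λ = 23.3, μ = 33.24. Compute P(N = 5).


ρ = λ/μ = 23.3/33.24 = 0.7010
P_K = (1−ρ)ρ^K/(1−ρ^(K+1)) = (0.2990·0.169229)/(1 − 0.118623)
= 0.050606/0.881377 = 0.057417

Final: 0.057417


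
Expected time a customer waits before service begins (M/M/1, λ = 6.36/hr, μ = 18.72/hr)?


ρ = 6.36/18.72 = 0.3397
Wq = ρ/(μ−λ) = 0.3397/(18.72 − 6.36) = 0.3397/12.36 = 0.02749 hr

Final: 0.02749 hr


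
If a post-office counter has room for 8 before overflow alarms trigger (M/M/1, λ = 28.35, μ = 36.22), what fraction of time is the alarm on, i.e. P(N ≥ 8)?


ρ = 28.35/36.22 = 0.7827
P(N ≥ n) = ρ^n = 0.7827^8 = 0.140876

Final: 0.140876


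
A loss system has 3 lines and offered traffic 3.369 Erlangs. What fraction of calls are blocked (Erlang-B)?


B(c,a) = (a^c/c!) / Σ_{k=0}^{c} a^k/k!
a^3/3! = 6.373115
Σ terms (k=0..3): 1.00000 + 3.36900 + 5.67508 + 6.37312 = 16.417196
B = 6.373115/16.417196 = 0.388198

Final: 0.388198


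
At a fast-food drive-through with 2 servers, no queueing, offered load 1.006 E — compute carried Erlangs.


B(2,1.006) = 0.201439 (Erlang-B)
Carried load = a(1 − B) = 1.006·(1 − 0.201439) = 1.006·0.798561 = 0.8034 E

Final: 0.8034 Erlangs


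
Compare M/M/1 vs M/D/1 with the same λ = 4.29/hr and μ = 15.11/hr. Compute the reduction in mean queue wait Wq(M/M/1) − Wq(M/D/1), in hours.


ρ = 4.29/15.11 = 0.2839
Wq(M/M/1) = ρ/(μ−λ) = 0.2839/10.82 = 0.02624 hr
Wq(M/D/1) = ρ/(2(μ−λ)) = 0.01312 hr
Savings = 0.02624 − 0.01312 = 0.01312 hr

Final: 0.01312 hr


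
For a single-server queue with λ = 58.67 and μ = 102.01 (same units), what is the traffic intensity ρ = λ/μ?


ρ = λ/μ = 58.67/102.01 = 0.5751

Final: 0.5751


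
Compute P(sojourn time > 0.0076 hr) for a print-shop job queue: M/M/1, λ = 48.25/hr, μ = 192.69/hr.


W ~ Exponential(μ−λ) for M/M/1.
μ − λ = 192.69 − 48.25 = 144.4400
P(W > t) = e^{−(μ−λ)t} = e^{−1.0977} = 0.333623

Final: 0.333623


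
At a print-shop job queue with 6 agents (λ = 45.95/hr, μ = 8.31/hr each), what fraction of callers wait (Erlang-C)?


a = λ/μ = 5.5295; ρ = a/6 = 0.9216
P₀ = 0.001567 (from M/M/c formula)
C(c,a) = [a^c/(c!(1−ρ))]·P₀ = [28582.94355/(720·0.07842)]·0.001567
= 506.23244·0.001567 = 0.793150

Final: 0.793150


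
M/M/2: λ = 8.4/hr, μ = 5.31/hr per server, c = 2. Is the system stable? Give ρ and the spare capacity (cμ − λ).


Total capacity cμ = 2·5.31 = 10.62/hr
ρ = λ/(cμ) = 8.4/10.62 = 0.7910
Stable ⇔ ρ < 1: YES
Spare capacity = cμ − λ = 10.62 − 8.4 = 2.22/hr

Final: ρ = 0.7910; stable; margin = 2.22/hr


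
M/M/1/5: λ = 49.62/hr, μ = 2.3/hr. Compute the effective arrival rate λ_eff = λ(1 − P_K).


ρ = 21.5739; P_K = (1−ρ)ρ^5/(1−ρ^6) = 0.953648
λ_eff = λ(1 − P_K) = 49.62·(1 − 0.953648) = 49.62·0.046352 = 2.3000 /hr

Final: 2.3000 /hr


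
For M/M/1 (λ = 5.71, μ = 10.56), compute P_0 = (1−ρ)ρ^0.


ρ = 5.71/10.56 = 0.5407
P_n = (1−ρ)·ρ^n = (1 − 0.5407)·0.5407^0 = 0.4593·1.000000 = 0.459280

Final: 0.459280


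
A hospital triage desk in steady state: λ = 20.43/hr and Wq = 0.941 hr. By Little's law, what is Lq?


Lq = λWq = 20.43·0.941 = 19.2246

Final: 19.2246


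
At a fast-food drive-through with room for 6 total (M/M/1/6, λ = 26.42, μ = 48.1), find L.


ρ = 26.42/48.1 = 0.5493
L = ρ[1 − (K+1)ρ^K + Kρ^(K+1)] / [(1−ρ)(1−ρ^(K+1))]
Numerator: 0.5493·(1 − 7·0.027462 + 6·0.015084) = 0.493396
Denominator: (0.4507)·(0.984916) = 0.443929
L = 0.493396/0.443929 = 1.1114

Final: 1.1114


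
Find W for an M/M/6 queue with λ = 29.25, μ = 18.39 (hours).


a = 1.5905; ρ = 0.2651; P₀ = 0.203742
Lq = P₀·a^c·ρ/(c!(1−ρ)²) = 0.002249
Wq = Lq/λ = 0.002249/29.25 = 0.00007688 hr
W = Wq + 1/μ = 0.00007688 + 0.05438 = 0.05445 hr

Final: 0.05445 hr


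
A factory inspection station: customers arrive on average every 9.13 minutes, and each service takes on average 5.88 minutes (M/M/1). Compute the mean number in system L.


λ = 60/9.13 = 6.5717 /hr
μ = 60/5.88 = 10.2041 /hr
ρ = λ/μ = 6.5717/10.2041 = 0.6440
L = ρ/(1−ρ) = 0.6440/0.3560 = 1.8092

Final: 1.8092


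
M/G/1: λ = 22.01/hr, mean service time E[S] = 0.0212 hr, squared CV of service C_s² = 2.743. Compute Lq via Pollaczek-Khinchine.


ρ = λ·E[S] = 22.01·0.0212 = 0.4666
Lq = ρ²(1+C_s²)/(2(1−ρ)) = 0.2177·(1+2.743)/(2·0.5334)
= 0.2177·3.7430/1.0668 = 0.76394

Final: 0.76394


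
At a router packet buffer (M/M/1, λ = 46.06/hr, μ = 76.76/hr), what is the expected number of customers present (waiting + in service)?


ρ = λ/μ = 46.06/76.76 = 0.6001
L = ρ/(1−ρ) = 0.6001/(1 − 0.6001) = 0.6001/0.3999 = 1.5003

Final: 1.5003


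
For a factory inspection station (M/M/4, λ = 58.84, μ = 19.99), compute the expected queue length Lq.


a = λ/μ = 2.9435; ρ = a/4 = 0.7359
P₀ = 0.041038
Lq = P₀·a^c·ρ / (c!·(1−ρ)²) = 0.041038·75.06534·0.7359/(24·0.06977)
= 1.35387

Final: 1.35387


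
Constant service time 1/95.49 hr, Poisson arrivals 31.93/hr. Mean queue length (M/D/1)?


ρ = 31.93/95.49 = 0.3344
M/D/1: Lq = ρ²/(2(1−ρ)) = 0.1118/(2·0.6656) = 0.08399

Final: 0.08399


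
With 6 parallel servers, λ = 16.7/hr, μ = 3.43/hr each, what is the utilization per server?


ρ = λ/(cμ) = 16.7/(6·3.43) = 16.7/20.58 = 0.8115

Final: 0.8115


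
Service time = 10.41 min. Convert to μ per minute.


μ = 1/(service time) in consistent units.
1 minute = 1 min, so μ = 1/10.41 = 0.09606 per minute

Final: 0.09606 /min


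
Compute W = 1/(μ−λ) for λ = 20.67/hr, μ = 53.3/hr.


W = 1/(μ−λ) = 1/(53.3 − 20.67) = 1/32.63 = 0.03065 hr

Final: 0.03065 hr


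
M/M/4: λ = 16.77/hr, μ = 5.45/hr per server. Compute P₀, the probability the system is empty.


a = λ/μ = 16.77/5.45 = 3.0771; ρ = a/c = 0.7693
Σ_{k=0}^{3} a^k/k! (terms k=0..3) = 1.00000 + 3.07706 + 4.73416 + 4.85577 = 13.66700
Tail: a^4/(4!(1−ρ)) = 89.64916/(24·0.2307) = 16.18913
P₀ = 1/(13.66700 + 16.18913) = 1/29.85613 = 0.033494

Final: 0.033494


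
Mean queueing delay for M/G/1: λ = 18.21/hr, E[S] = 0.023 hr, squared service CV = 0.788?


ρ = λ·E[S] = 18.21·0.023 = 0.4188
E[S²] = E[S]²(1+C_s²) = 0.023²·(1+0.788) = 0.0009459
Wq = λ·E[S²]/(2(1−ρ)) = 18.21·0.0009459/(2·0.5812) = 0.01482 hr

Final: 0.01482 hr


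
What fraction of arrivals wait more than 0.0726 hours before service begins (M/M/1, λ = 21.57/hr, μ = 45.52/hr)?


ρ = 21.57/45.52 = 0.4739
P(Wq > t) = ρ·e^{−(μ−λ)t} = 0.4739·e^{−1.7388}
= 0.4739·0.175736 = 0.083274

Final: 0.083274


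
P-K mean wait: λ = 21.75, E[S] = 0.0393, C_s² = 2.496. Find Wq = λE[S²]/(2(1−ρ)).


ρ = λ·E[S] = 21.75·0.0393 = 0.8548
E[S²] = E[S]²(1+C_s²) = 0.0393²·(1+2.496) = 0.005400
Wq = λ·E[S²]/(2(1−ρ)) = 21.75·0.005400/(2·0.1452) = 0.40434 hr

Final: 0.40434 hr


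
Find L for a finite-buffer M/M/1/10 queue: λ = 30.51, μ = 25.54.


ρ = 30.51/25.54 = 1.1946
L = ρ[1 − (K+1)ρ^K + Kρ^(K+1)] / [(1−ρ)(1−ρ^(K+1))]
Numerator: 1.1946·(1 − 11·5.918520 + 10·7.070245) = 7.882816
Denominator: (-0.1946)·(-6.070245) = 1.181250
L = 7.882816/1.181250 = 6.6733

Final: 6.6733


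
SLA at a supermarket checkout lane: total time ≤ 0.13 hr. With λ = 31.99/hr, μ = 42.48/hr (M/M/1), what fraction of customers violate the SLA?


W ~ Exponential(μ−λ) for M/M/1.
μ − λ = 42.48 − 31.99 = 10.4900
P(W > t) = e^{−(μ−λ)t} = e^{−1.3637} = 0.255713

Final: 0.255713


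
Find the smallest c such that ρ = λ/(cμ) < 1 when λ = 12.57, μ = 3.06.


Stability requires cμ > λ ⇔ c > λ/μ.
λ/μ = 12.57/3.06 = 4.1078
Minimum integer c = ⌊4.1078⌋ + 1 = 5
Check: 5·3.06 = 15.30 > 12.57, while 4·3.06 = 12.24 ≤ 12.57

Final: 5 servers


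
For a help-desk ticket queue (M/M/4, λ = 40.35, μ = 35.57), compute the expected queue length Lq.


a = λ/μ = 1.1344; ρ = a/4 = 0.2836
P₀ = 0.320780
Lq = P₀·a^c·ρ / (c!·(1−ρ)²) = 0.320780·1.65592·0.2836/(24·0.51324)
= 0.01223

Final: 0.01223


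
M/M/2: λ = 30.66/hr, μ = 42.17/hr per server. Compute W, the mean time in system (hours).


a = 0.7271; ρ = 0.3635; P₀ = 0.466783
Lq = P₀·a^c·ρ/(c!(1−ρ)²) = 0.11071
Wq = Lq/λ = 0.11071/30.66 = 0.003611 hr
W = Wq + 1/μ = 0.003611 + 0.02371 = 0.02732 hr

Final: 0.02732 hr


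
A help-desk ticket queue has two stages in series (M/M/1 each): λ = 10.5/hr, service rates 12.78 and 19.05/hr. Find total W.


Each node sees arrival rate λ = 10.5/hr (tandem ⇒ throughput preserved).
W₁ = 1/(μ₁−λ) = 1/(12.78−10.5) = 0.43860 hr
W₂ = 1/(μ₂−λ) = 1/(19.05−10.5) = 0.11696 hr
W_total = W₁ + W₂ = 0.43860 + 0.11696 = 0.55556 hr

Final: 0.55556 hr


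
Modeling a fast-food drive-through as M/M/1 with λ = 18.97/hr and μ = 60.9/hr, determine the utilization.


ρ = λ/μ = 18.97/60.9 = 0.3115

Final: 0.3115


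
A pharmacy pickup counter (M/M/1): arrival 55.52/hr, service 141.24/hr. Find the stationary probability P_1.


ρ = 55.52/141.24 = 0.3931
P_n = (1−ρ)·ρ^n = (1 − 0.3931)·0.3931^1 = 0.6069·0.393090 = 0.238570

Final: 0.238570


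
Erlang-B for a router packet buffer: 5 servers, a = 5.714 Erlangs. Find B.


B(c,a) = (a^c/c!) / Σ_{k=0}^{c} a^k/k!
a^5/5! = 50.759804
Σ terms (k=0..5): 1.00000 + 5.71400 + 16.32490 + 31.09349 + 44.41705 + 50.75980 = 149.309240
B = 50.759804/149.309240 = 0.339964

Final: 0.339964


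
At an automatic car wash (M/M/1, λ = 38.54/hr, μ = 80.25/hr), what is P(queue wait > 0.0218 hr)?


ρ = 38.54/80.25 = 0.4802
P(Wq > t) = ρ·e^{−(μ−λ)t} = 0.4802·e^{−0.9093}
= 0.4802·0.402815 = 0.193452

Final: 0.193452


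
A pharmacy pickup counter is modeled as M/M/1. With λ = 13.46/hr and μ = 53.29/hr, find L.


ρ = λ/μ = 13.46/53.29 = 0.2526
L = ρ/(1−ρ) = 0.2526/(1 − 0.2526) = 0.2526/0.7474 = 0.3379

Final: 0.3379


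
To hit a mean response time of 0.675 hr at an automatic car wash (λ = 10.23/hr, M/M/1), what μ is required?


W = 1/(μ−λ) ⇒ μ − λ = 1/W = 1/0.675 = 1.4815
μ = λ + 1/W = 10.23 + 1.4815 = 11.7115 per hr

Final: 11.7115 /hr


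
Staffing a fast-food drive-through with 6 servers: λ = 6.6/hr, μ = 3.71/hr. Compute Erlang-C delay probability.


a = λ/μ = 1.7790; ρ = a/6 = 0.2965
P₀ = 0.168689 (from M/M/c formula)
C(c,a) = [a^c/(c!(1−ρ))]·P₀ = [31.69715/(720·0.7035)]·0.168689
= 0.06258·0.168689 = 0.010556

Final: 0.010556


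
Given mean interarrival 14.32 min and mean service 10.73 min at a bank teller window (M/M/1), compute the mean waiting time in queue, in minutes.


λ = 60/14.32 = 4.1899 /hr
μ = 60/10.73 = 5.5918 /hr
ρ = λ/μ = 4.1899/5.5918 = 0.7493
Wq = ρ/(μ−λ) = 0.7493/(5.5918−4.1899) = 0.53451 hr
In minutes: 0.53451·60 = 32.070 min

Final: 32.070 min


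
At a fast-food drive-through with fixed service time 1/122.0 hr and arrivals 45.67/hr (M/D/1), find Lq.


ρ = 45.67/122.0 = 0.3743
M/D/1: Lq = ρ²/(2(1−ρ)) = 0.1401/(2·0.6257) = 0.11199

Final: 0.11199


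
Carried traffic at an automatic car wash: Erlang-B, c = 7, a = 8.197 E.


B(7,8.197) = 0.319168 (Erlang-B)
Carried load = a(1 − B) = 8.197·(1 − 0.319168) = 8.197·0.680832 = 5.5808 E

Final: 5.5808 Erlangs


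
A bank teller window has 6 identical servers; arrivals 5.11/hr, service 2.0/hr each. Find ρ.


ρ = λ/(cμ) = 5.11/(6·2.0) = 5.11/12.00 = 0.4258

Final: 0.4258


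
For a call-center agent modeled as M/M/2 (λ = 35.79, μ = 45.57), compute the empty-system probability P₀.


a = λ/μ = 35.79/45.57 = 0.7854; ρ = a/c = 0.3927
Σ_{k=0}^{1} a^k/k! (terms k=0..1) = 1.00000 + 0.78539 = 1.78539
Tail: a^2/(2!(1−ρ)) = 0.61683/(2·0.6073) = 0.50784
P₀ = 1/(1.78539 + 0.50784) = 1/2.29322 = 0.436067

Final: 0.436067


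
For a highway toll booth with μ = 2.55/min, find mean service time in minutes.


Mean service time = 1/μ = 1/2.55 minute = 0.39216 minute
In minutes: 0.39216 × 1 = 0.3922 min

Final: 0.3922 min


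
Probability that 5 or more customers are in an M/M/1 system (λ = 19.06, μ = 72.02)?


ρ = 19.06/72.02 = 0.2646
P(N ≥ n) = ρ^n = 0.2646^5 = 0.001298

Final: 0.001298


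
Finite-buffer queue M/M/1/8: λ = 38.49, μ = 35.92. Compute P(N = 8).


ρ = λ/μ = 38.49/35.92 = 1.0715
P_K = (1−ρ)ρ^K/(1−ρ^(K+1)) = (-0.07155·1.738172)/(1 − 1.862534)
= -0.124363/-0.862534 = 0.144183

Final: 0.144183


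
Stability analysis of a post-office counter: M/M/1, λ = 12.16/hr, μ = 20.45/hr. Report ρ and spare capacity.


Total capacity cμ = 1·20.45 = 20.45/hr
ρ = λ/(cμ) = 12.16/20.45 = 0.5946
Stable ⇔ ρ < 1: YES
Spare capacity = cμ − λ = 20.45 − 12.16 = 8.29/hr

Final: ρ = 0.5946; stable; margin = 8.29/hr


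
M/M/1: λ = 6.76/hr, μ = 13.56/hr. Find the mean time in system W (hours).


W = 1/(μ−λ) = 1/(13.56 − 6.76) = 1/6.80 = 0.1471 hr

Final: 0.1471 hr


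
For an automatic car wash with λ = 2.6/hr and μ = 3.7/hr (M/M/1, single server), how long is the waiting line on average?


ρ = 2.6/3.7 = 0.7027
Lq = ρ²/(1−ρ) = 0.4938/0.2973 = 1.6609

Final: 1.6609


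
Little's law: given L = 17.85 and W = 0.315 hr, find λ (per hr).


λ = L/W = 17.85/0.315 = 56.6667 /hr

Final: 56.6667 /hr


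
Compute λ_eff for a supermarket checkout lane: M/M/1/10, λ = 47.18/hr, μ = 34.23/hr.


ρ = 1.3783; P_K = (1−ρ)ρ^10/(1−ρ^11) = 0.282771
λ_eff = λ(1 − P_K) = 47.18·(1 − 0.282771) = 47.18·0.717229 = 33.8389 /hr

Final: 33.8389 /hr


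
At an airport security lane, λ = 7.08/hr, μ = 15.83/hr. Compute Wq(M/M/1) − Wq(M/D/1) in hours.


ρ = 7.08/15.83 = 0.4473
Wq(M/M/1) = ρ/(μ−λ) = 0.4473/8.75 = 0.05111 hr
Wq(M/D/1) = ρ/(2(μ−λ)) = 0.02556 hr
Savings = 0.05111 − 0.02556 = 0.02556 hr

Final: 0.02556 hr


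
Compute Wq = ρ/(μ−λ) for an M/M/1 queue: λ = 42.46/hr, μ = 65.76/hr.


ρ = 42.46/65.76 = 0.6457
Wq = ρ/(μ−λ) = 0.6457/(65.76 − 42.46) = 0.6457/23.30 = 0.02771 hr

Final: 0.02771 hr


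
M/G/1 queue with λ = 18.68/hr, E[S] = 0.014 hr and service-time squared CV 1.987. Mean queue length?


ρ = λ·E[S] = 18.68·0.014 = 0.2615
Lq = ρ²(1+C_s²)/(2(1−ρ)) = 0.06839·(1+1.987)/(2·0.7385)
= 0.06839·2.9870/1.4770 = 0.13832

Final: 0.13832


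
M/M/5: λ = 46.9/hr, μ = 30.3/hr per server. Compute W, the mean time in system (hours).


a = 1.5479; ρ = 0.3096; P₀ = 0.212302
Lq = P₀·a^c·ρ/(c!(1−ρ)²) = 0.01021
Wq = Lq/λ = 0.01021/46.9 = 0.0002177 hr
W = Wq + 1/μ = 0.0002177 + 0.03300 = 0.03322 hr

Final: 0.03322 hr


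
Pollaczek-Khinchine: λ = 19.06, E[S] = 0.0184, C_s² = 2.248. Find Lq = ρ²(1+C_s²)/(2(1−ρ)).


ρ = λ·E[S] = 19.06·0.0184 = 0.3507
Lq = ρ²(1+C_s²)/(2(1−ρ)) = 0.1230·(1+2.248)/(2·0.6493)
= 0.1230·3.2480/1.2986 = 0.30763

Final: 0.30763


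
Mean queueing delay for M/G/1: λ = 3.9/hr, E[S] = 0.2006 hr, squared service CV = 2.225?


ρ = λ·E[S] = 3.9·0.2006 = 0.7823
E[S²] = E[S]²(1+C_s²) = 0.2006²·(1+2.225) = 0.129775
Wq = λ·E[S²]/(2(1−ρ)) = 3.9·0.129775/(2·0.2177) = 1.16265 hr

Final: 1.16265 hr


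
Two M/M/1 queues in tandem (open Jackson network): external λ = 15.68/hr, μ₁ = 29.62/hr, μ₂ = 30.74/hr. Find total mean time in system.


Each node sees arrival rate λ = 15.68/hr (tandem ⇒ throughput preserved).
W₁ = 1/(μ₁−λ) = 1/(29.62−15.68) = 0.07174 hr
W₂ = 1/(μ₂−λ) = 1/(30.74−15.68) = 0.06640 hr
W_total = W₁ + W₂ = 0.07174 + 0.06640 = 0.13814 hr

Final: 0.13814 hr


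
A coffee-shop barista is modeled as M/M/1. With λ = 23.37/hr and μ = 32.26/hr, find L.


ρ = λ/μ = 23.37/32.26 = 0.7244
L = ρ/(1−ρ) = 0.7244/(1 − 0.7244) = 0.7244/0.2756 = 2.6288

Final: 2.6288


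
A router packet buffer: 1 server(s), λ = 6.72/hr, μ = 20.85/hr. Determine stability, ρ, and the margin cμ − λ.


Total capacity cμ = 1·20.85 = 20.85/hr
ρ = λ/(cμ) = 6.72/20.85 = 0.3223
Stable ⇔ ρ < 1: YES
Spare capacity = cμ − λ = 20.85 − 6.72 = 14.13/hr

Final: ρ = 0.3223; stable; margin = 14.13/hr


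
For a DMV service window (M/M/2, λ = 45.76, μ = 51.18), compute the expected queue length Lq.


a = λ/μ = 0.8941; ρ = a/2 = 0.4470
P₀ = 0.382123
Lq = P₀·a^c·ρ / (c!·(1−ρ)²) = 0.382123·0.79941·0.4470/(2·0.30575)
= 0.22332

Final: 0.22332


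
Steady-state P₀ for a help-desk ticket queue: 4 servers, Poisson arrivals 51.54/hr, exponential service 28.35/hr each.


a = λ/μ = 51.54/28.35 = 1.8180; ρ = a/c = 0.4545
Σ_{k=0}^{3} a^k/k! (terms k=0..3) = 1.00000 + 1.81799 + 1.65254 + 1.00144 = 5.47197
Tail: a^4/(4!(1−ρ)) = 10.92359/(24·0.5455) = 0.83437
P₀ = 1/(5.47197 + 0.83437) = 1/6.30633 = 0.158571

Final: 0.158571


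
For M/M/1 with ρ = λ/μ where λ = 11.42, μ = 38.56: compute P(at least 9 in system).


ρ = 11.42/38.56 = 0.2962
P(N ≥ n) = ρ^n = 0.2962^9 = 0.00001753

Final: 0.00001753


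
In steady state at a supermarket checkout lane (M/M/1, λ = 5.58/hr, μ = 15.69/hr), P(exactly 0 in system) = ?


ρ = 5.58/15.69 = 0.3556
P_n = (1−ρ)·ρ^n = (1 − 0.3556)·0.3556^0 = 0.6444·1.000000 = 0.644359

Final: 0.644359


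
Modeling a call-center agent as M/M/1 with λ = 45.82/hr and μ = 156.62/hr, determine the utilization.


ρ = λ/μ = 45.82/156.62 = 0.2926

Final: 0.2926


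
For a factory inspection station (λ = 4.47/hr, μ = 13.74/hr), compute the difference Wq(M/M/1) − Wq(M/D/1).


ρ = 4.47/13.74 = 0.3253
Wq(M/M/1) = ρ/(μ−λ) = 0.3253/9.27 = 0.03509 hr
Wq(M/D/1) = ρ/(2(μ−λ)) = 0.01755 hr
Savings = 0.03509 − 0.01755 = 0.01755 hr

Final: 0.01755 hr


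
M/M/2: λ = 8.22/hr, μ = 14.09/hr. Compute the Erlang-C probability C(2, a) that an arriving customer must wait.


a = λ/μ = 0.5834; ρ = a/2 = 0.2917
P₀ = 0.548352 (from M/M/c formula)
C(c,a) = [a^c/(c!(1−ρ))]·P₀ = [0.34035/(2·0.7083)]·0.548352
= 0.24025·0.548352 = 0.131744

Final: 0.131744


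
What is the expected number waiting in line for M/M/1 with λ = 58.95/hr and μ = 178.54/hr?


ρ = 58.95/178.54 = 0.3302
Lq = ρ²/(1−ρ) = 0.1090/0.6698 = 0.1628

Final: 0.1628


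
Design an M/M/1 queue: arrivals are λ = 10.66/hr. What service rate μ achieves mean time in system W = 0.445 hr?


W = 1/(μ−λ) ⇒ μ − λ = 1/W = 1/0.445 = 2.2472
μ = λ + 1/W = 10.66 + 2.2472 = 12.9072 per hr

Final: 12.9072 /hr


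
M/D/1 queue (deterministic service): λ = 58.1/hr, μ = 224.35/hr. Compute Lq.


ρ = 58.1/224.35 = 0.2590
M/D/1: Lq = ρ²/(2(1−ρ)) = 0.06707/(2·0.7410) = 0.04525

Final: 0.04525


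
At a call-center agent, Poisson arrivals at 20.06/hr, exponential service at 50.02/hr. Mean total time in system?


W = 1/(μ−λ) = 1/(50.02 − 20.06) = 1/29.96 = 0.03338 hr

Final: 0.03338 hr


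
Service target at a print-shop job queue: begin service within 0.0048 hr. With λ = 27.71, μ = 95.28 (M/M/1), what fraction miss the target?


ρ = 27.71/95.28 = 0.2908
P(Wq > t) = ρ·e^{−(μ−λ)t} = 0.2908·e^{−0.3243}
= 0.2908·0.723007 = 0.210270

Final: 0.210270


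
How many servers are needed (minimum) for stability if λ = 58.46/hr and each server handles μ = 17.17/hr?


Stability requires cμ > λ ⇔ c > λ/μ.
λ/μ = 58.46/17.17 = 3.4048
Minimum integer c = ⌊3.4048⌋ + 1 = 4
Check: 4·17.17 = 68.68 > 58.46, while 3·17.17 = 51.51 ≤ 58.46

Final: 4 servers


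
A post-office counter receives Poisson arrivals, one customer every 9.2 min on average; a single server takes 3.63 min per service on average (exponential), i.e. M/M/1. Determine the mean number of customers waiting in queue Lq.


λ = 60/9.2 = 6.5217 /hr
μ = 60/3.63 = 16.5289 /hr
ρ = λ/μ = 6.5217/16.5289 = 0.3946
Lq = ρ²/(1−ρ) = 0.1557/0.6054 = 0.2571

Final: 0.2571


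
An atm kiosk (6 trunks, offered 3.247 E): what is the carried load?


B(6,3.247) = 0.066460 (Erlang-B)
Carried load = a(1 − B) = 3.247·(1 − 0.066460) = 3.247·0.933540 = 3.0312 E

Final: 3.0312 Erlangs


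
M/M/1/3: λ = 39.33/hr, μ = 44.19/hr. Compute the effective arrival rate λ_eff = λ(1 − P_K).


ρ = 0.8900; P_K = (1−ρ)ρ^3/(1−ρ^4) = 0.208143
λ_eff = λ(1 − P_K) = 39.33·(1 − 0.208143) = 39.33·0.791857 = 31.1437 /hr

Final: 31.1437 /hr


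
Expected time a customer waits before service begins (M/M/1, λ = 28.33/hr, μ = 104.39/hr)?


ρ = 28.33/104.39 = 0.2714
Wq = ρ/(μ−λ) = 0.2714/(104.39 − 28.33) = 0.2714/76.06 = 0.003568 hr

Final: 0.003568 hr


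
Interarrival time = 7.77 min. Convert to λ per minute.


λ = 1/(interarrival time) in consistent units.
1 minute = 1 min, so λ = 1/7.77 = 0.1287 per minute

Final: 0.1287 /min


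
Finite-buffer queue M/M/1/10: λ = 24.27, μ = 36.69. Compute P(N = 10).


ρ = λ/μ = 24.27/36.69 = 0.6615
P_K = (1−ρ)ρ^K/(1−ρ^(K+1)) = (0.3385·0.016041)/(1 − 0.010611)
= 0.005430/0.989389 = 0.005488

Final: 0.005488


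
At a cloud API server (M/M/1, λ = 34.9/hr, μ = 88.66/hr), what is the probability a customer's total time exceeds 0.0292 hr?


W ~ Exponential(μ−λ) for M/M/1.
μ − λ = 88.66 − 34.9 = 53.7600
P(W > t) = e^{−(μ−λ)t} = e^{−1.5698} = 0.208088

Final: 0.208088


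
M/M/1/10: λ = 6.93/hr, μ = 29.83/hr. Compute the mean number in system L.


ρ = 6.93/29.83 = 0.2323
L = ρ[1 − (K+1)ρ^K + Kρ^(K+1)] / [(1−ρ)(1−ρ^(K+1))]
Numerator: 0.2323·(1 − 11·0.0000004579 + 10·0.0000001064) = 0.232316
Denominator: (0.7677)·(1.000000) = 0.767683
L = 0.232316/0.767683 = 0.3026

Final: 0.3026


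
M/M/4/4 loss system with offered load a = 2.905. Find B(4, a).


B(c,a) = (a^c/c!) / Σ_{k=0}^{c} a^k/k!
a^4/4! = 2.967381
Σ terms (k=0..4): 1.00000 + 2.90500 + 4.21951 + 4.08589 + 2.96738 = 15.177788
B = 2.967381/15.177788 = 0.195508

Final: 0.195508


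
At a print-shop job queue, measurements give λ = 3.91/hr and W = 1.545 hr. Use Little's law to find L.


L = λW = 3.91·1.545 = 6.0409

Final: 6.0409


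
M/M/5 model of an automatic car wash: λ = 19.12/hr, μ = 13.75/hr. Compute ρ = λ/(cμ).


ρ = λ/(cμ) = 19.12/(5·13.75) = 19.12/68.75 = 0.2781

Final: 0.2781


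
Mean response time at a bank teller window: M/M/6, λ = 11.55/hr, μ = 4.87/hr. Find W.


a = 2.3717; ρ = 0.3953; P₀ = 0.092940
Lq = P₀·a^c·ρ/(c!(1−ρ)²) = 0.02483
Wq = Lq/λ = 0.02483/11.55 = 0.002150 hr
W = Wq + 1/μ = 0.002150 + 0.20534 = 0.20749 hr

Final: 0.20749 hr


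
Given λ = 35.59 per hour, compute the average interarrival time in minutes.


Mean interarrival time = 1/λ = 1/35.59 hour = 0.02810 hour
In minutes: 0.02810 × 60 = 1.6859 min

Final: 1.6859 min


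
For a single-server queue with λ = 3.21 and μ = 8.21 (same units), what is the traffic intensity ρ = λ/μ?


ρ = λ/μ = 3.21/8.21 = 0.3910

Final: 0.3910


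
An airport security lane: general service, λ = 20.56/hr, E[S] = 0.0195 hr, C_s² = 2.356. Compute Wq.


ρ = λ·E[S] = 20.56·0.0195 = 0.4009
E[S²] = E[S]²(1+C_s²) = 0.0195²·(1+2.356) = 0.001276
Wq = λ·E[S²]/(2(1−ρ)) = 20.56·0.001276/(2·0.5991) = 0.02190 hr

Final: 0.02190 hr


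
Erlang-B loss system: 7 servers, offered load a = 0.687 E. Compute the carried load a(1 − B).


B(7,0.687) = 0.000007210 (Erlang-B)
Carried load = a(1 − B) = 0.687·(1 − 0.000007210) = 0.687·0.999993 = 0.6870 E

Final: 0.6870 Erlangs


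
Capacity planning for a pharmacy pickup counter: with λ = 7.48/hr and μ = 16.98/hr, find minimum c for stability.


Stability requires cμ > λ ⇔ c > λ/μ.
λ/μ = 7.48/16.98 = 0.4405
Minimum integer c = ⌊0.4405⌋ + 1 = 1
Check: 1·16.98 = 16.98 > 7.48, while 0·16.98 = 0.00 ≤ 7.48

Final: 1 servers


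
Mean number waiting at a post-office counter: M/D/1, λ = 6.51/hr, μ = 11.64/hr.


ρ = 6.51/11.64 = 0.5593
M/D/1: Lq = ρ²/(2(1−ρ)) = 0.3128/(2·0.4407) = 0.35486

Final: 0.35486


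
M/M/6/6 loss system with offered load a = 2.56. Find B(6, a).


B(c,a) = (a^c/c!) / Σ_{k=0}^{c} a^k/k!
a^6/6! = 0.390937
Σ terms (k=0..6): 1.00000 + 2.56000 + 3.27680 + 2.79620 + 1.78957 + 0.91626 + 0.39094 = 12.729770
B = 0.390937/12.729770 = 0.030710

Final: 0.030710


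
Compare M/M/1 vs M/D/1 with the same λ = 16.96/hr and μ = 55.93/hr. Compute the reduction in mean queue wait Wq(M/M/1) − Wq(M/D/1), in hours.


ρ = 16.96/55.93 = 0.3032
Wq(M/M/1) = ρ/(μ−λ) = 0.3032/38.97 = 0.007781 hr
Wq(M/D/1) = ρ/(2(μ−λ)) = 0.003891 hr
Savings = 0.007781 − 0.003891 = 0.003891 hr

Final: 0.003891 hr


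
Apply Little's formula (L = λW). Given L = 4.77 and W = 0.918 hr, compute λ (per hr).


λ = L/W = 4.77/0.918 = 5.1961 /hr

Final: 5.1961 /hr


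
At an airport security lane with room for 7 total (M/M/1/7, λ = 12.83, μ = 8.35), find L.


ρ = 12.83/8.35 = 1.5365
L = ρ[1 − (K+1)ρ^K + Kρ^(K+1)] / [(1−ρ)(1−ρ^(K+1))]
Numerator: 1.5365·(1 − 8·20.220005 + 7·31.068583) = 87.151868
Denominator: (-0.5365)·(-30.068583) = 16.132605
L = 87.151868/16.132605 = 5.4022

Final: 5.4022


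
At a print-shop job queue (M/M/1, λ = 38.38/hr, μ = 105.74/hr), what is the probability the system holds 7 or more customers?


ρ = 38.38/105.74 = 0.3630
P(N ≥ n) = ρ^n = 0.3630^7 = 0.0008300

Final: 0.0008300
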